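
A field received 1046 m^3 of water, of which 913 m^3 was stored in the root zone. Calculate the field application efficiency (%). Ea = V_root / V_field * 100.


Ea = V_root / V_field * 100 = 913 / 1046 * 100 = 87.2849%

87.2849 %


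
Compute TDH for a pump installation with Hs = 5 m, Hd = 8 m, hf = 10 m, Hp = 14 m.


TDH = Hs + Hd + hf + Hp = 5 + 8 + 10 + 14 = 37

37 m


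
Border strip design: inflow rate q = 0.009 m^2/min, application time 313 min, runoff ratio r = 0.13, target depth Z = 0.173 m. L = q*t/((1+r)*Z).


L = q*t/((1+r)*Z)
L = 0.009*313/((1+0.13)*0.173)
L = 2.817/0.19549

14.4099 m


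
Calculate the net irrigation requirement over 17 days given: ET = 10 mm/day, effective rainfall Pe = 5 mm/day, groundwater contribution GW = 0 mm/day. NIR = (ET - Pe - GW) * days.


Daily deficit = ET - Pe - GW = 10 - 5 - 0 = 5 mm/day
NIR = 5 * 17 = 85 mm

85.0000 mm


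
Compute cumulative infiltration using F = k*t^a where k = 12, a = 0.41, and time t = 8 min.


F = k * t^a = 12 * 8^0.41
F = 12 * 2.345670

28.1480 mm


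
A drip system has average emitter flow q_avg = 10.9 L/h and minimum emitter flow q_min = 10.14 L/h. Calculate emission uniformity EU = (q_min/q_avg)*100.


EU = (q_min/q_avg)*100 = (10.14/10.9)*100 = 93.0275%

93.0275 %


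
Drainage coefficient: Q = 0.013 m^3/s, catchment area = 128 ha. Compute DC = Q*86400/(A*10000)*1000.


DC = Q * 86400 / (A * 10000) * 1000
DC = 0.013 * 86400 / (128 * 10000) * 1000
DC = 1123200.0000 / 1280000

0.8775 mm/day


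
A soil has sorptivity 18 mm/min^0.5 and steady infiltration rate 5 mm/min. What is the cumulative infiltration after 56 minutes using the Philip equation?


F = S*sqrt(t) + A*t
F = 18*sqrt(56) + 5*56
F = 18*7.483315 + 280

414.6997 mm


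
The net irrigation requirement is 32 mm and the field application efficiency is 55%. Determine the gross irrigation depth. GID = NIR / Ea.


Ea = 55% = 0.55
GID = NIR / Ea = 32 / 0.55 = 58.1818 mm

58.1818 mm


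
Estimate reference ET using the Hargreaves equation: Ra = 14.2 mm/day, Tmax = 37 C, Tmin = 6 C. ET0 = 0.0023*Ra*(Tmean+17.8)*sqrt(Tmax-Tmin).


Tmean = (Tmax + Tmin)/2 = (37 + 6)/2 = 21.5
ET0 = 0.0023 * 14.2 * (21.5 + 17.8) * sqrt(37 - 6)
ET0 = 0.0023 * 14.2 * 39.3 * 5.567764

7.1464 mm/day


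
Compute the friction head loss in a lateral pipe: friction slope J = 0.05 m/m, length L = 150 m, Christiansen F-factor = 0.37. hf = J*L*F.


hf = J * L * F = 0.05 * 150 * 0.37 = 2.7750 m

2.7750 m


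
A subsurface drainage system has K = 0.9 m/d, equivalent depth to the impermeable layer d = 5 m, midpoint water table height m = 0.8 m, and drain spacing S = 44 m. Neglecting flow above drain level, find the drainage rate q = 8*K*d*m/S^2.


q = 8*K*d*m/S^2
q = 8*0.9*5*0.8/44^2
q = 28.8000 / 1936

0.0149 m/d


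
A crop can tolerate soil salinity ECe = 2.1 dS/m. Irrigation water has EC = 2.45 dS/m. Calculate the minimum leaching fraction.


LR = ECiw / (5*ECe - ECiw)
LR = 2.45 / (5*2.1 - 2.45)
LR = 2.45 / 8.0500

0.3043


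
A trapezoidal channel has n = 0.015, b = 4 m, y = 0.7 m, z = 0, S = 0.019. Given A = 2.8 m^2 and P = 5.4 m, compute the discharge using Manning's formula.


R = A/P = 2.8/5.4 = 0.518519
Q = (1/0.015) * 2.8 * 0.518519^(2/3) * 0.019^0.5

16.6068 m^3/s


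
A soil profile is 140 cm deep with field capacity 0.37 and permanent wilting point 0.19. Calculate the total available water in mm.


AWC = (FC - PWP) * d * 10
AWC = (0.37 - 0.19) * 140 * 10
AWC = 0.1800 * 140 * 10

252.0000 mm


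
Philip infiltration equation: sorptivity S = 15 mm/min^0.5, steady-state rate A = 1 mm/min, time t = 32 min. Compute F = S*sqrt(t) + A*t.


F = S*sqrt(t) + A*t
F = 15*sqrt(32) + 1*32
F = 15*5.656854 + 32

116.8528 mm


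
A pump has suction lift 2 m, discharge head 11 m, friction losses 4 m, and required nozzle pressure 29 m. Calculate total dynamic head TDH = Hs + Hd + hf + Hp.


TDH = Hs + Hd + hf + Hp = 2 + 11 + 4 + 29 = 46

46 m


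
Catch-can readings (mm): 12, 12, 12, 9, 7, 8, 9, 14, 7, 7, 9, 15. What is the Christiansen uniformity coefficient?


mean = 10.083333 mm
MAD = 2.430556 mm
CU = (1 - 2.430556/10.083333)*100

75.8953 %


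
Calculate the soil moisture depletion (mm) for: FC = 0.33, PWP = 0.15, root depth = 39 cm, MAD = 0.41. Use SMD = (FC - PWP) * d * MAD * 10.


SMD = (FC - PWP) * d * MAD * 10
SMD = (0.33 - 0.15) * 39 * 0.41 * 10
SMD = 0.1800 * 39 * 0.41 * 10

28.7820 mm


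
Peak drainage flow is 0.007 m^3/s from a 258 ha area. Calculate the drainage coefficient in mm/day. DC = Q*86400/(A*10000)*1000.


DC = Q * 86400 / (A * 10000) * 1000
DC = 0.007 * 86400 / (258 * 10000) * 1000
DC = 604800.0000 / 2580000

0.2344 mm/day


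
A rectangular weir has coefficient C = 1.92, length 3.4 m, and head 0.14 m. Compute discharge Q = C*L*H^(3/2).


Q = C * L * H^(3/2) = 1.92 * 3.4 * 0.14^1.5 = 1.92 * 3.4 * 0.052383

0.3420 m^3/s


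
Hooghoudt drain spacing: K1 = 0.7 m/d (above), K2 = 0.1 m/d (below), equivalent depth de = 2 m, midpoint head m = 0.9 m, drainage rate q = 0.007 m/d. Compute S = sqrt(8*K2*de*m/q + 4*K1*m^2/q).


S^2 = 8*K2*de*m/q + 4*K1*m^2/q
S^2 = 8*0.1*2*0.9/0.007 + 4*0.7*0.9^2/0.007
S = sqrt(529.7143)

23.0155 m


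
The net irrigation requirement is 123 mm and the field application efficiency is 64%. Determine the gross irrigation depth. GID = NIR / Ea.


Ea = 64% = 0.64
GID = NIR / Ea = 123 / 0.64 = 192.1875 mm

192.1875 mm


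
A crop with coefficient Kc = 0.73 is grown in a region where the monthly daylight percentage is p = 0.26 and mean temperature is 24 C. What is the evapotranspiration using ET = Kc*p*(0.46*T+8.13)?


ET = Kc * p * (0.46*T + 8.13)
ET = 0.73 * 0.26 * (0.46*24 + 8.13)
ET = 0.73 * 0.26 * 19.1700

3.6385 mm/day


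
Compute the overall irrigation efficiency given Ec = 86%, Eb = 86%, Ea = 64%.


Ec = 0.86, Eb = 0.86, Ea = 0.64
E = 0.86 * 0.86 * 0.64 * 100 = 47.3344%

47.3344 %


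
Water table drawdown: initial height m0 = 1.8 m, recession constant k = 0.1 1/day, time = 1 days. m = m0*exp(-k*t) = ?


m = m0 * exp(-k*t)
m = 1.8 * exp(-0.1 * 1)
m = 1.8 * exp(-0.1000)

1.6287 m


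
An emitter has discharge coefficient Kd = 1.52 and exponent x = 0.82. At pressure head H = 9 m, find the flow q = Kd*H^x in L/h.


q = Kd * H^x = 1.52 * 9^0.82 = 1.52 * 6.060087

9.2113 L/h


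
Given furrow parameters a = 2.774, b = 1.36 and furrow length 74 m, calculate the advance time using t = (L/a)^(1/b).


t = (L/a)^(1/b)
t = (74/2.774)^(1/1.36)
t = 26.676280^(1/1.36)

11.1846 min


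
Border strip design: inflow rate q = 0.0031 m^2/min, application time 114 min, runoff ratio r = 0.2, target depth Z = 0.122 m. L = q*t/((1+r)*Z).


L = q*t/((1+r)*Z)
L = 0.0031*114/((1+0.2)*0.122)
L = 0.3534/0.1464

2.4139 m


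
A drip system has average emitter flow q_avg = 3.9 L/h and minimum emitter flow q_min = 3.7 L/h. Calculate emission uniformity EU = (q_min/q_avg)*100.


EU = (q_min/q_avg)*100 = (3.7/3.9)*100 = 94.8718%

94.8718 %


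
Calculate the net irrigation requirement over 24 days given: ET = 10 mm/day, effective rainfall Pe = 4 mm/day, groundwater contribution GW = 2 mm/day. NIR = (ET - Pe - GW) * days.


Daily deficit = ET - Pe - GW = 10 - 4 - 2 = 4 mm/day
NIR = 4 * 24 = 96 mm

96.0000 mm


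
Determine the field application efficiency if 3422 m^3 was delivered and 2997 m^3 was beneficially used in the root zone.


Ea = V_root / V_field * 100 = 2997 / 3422 * 100 = 87.5804%

87.5804 %


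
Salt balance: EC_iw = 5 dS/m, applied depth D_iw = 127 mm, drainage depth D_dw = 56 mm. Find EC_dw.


EC_dw = EC_iw * D_iw / D_dw
EC_dw = 5 * 127 / 56
EC_dw = 635 / 56

11.3393 dS/m


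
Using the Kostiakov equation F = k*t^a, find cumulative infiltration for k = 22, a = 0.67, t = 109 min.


F = k * t^a = 22 * 109^0.67
F = 22 * 23.177989

509.9158 mm


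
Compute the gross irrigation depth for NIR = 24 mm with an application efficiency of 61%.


Ea = 61% = 0.61
GID = NIR / Ea = 24 / 0.61 = 39.3443 mm

39.3443 mm


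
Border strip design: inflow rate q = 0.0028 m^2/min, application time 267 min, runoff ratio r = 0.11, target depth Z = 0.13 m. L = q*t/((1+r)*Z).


L = q*t/((1+r)*Z)
L = 0.0028*267/((1+0.11)*0.13)
L = 0.7476/0.1443

5.1809 m


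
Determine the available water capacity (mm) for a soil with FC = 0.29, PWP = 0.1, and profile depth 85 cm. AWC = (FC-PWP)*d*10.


AWC = (FC - PWP) * d * 10
AWC = (0.29 - 0.1) * 85 * 10
AWC = 0.1900 * 85 * 10

161.5000 mm


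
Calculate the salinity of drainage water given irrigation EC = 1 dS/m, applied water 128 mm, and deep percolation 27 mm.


EC_dw = EC_iw * D_iw / D_dw
EC_dw = 1 * 128 / 27
EC_dw = 128 / 27

4.7407 dS/m


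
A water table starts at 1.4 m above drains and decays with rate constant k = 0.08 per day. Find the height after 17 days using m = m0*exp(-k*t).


m = m0 * exp(-k*t)
m = 1.4 * exp(-0.08 * 17)
m = 1.4 * exp(-1.3600)

0.3593 m


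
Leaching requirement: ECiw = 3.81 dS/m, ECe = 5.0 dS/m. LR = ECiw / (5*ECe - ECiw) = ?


LR = ECiw / (5*ECe - ECiw)
LR = 3.81 / (5*5.0 - 3.81)
LR = 3.81 / 21.1900

0.1798


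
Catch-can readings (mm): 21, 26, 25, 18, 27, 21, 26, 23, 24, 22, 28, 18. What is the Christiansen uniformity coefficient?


mean = 23.250000 mm
MAD = 2.750000 mm
CU = (1 - 2.750000/23.250000)*100

88.1720 %


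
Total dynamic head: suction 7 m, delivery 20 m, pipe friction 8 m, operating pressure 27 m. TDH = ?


TDH = Hs + Hd + hf + Hp = 7 + 20 + 8 + 27 = 62

62 m


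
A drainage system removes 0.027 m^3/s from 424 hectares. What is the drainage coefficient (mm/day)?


DC = Q * 86400 / (A * 10000) * 1000
DC = 0.027 * 86400 / (424 * 10000) * 1000
DC = 2332800.0000 / 4240000

0.5502 mm/day


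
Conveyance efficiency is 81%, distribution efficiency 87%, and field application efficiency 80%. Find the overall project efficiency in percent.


Ec = 0.81, Eb = 0.87, Ea = 0.8
E = 0.81 * 0.87 * 0.8 * 100 = 56.3760%

56.3760 %


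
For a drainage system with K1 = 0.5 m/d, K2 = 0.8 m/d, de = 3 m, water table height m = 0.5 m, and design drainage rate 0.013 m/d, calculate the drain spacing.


S^2 = 8*K2*de*m/q + 4*K1*m^2/q
S^2 = 8*0.8*3*0.5/0.013 + 4*0.5*0.5^2/0.013
S = sqrt(776.9231)

27.8733 m


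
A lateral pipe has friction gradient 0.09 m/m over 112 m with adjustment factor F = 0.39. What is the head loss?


hf = J * L * F = 0.09 * 112 * 0.39 = 3.9312 m

3.9312 m


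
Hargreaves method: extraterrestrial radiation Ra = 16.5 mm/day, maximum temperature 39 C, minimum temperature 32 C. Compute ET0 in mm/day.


Tmean = (Tmax + Tmin)/2 = (39 + 32)/2 = 35.5
ET0 = 0.0023 * 16.5 * (35.5 + 17.8) * sqrt(39 - 32)
ET0 = 0.0023 * 16.5 * 53.3 * 2.645751

5.3517 mm/day


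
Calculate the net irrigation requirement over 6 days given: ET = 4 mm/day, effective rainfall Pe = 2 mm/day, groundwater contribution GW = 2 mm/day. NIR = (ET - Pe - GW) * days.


Daily deficit = ET - Pe - GW = 4 - 2 - 2 = 0 mm/day
NIR = 0 * 6 = 0 mm

0 mm


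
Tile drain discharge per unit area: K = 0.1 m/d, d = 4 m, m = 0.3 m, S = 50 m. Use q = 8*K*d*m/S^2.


q = 8*K*d*m/S^2
q = 8*0.1*4*0.3/50^2
q = 0.9600 / 2500

3.8400e-04 m/d


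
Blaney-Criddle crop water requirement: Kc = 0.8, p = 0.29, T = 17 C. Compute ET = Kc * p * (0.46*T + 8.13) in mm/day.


ET = Kc * p * (0.46*T + 8.13)
ET = 0.8 * 0.29 * (0.46*17 + 8.13)
ET = 0.8 * 0.29 * 15.9500

3.7004 mm/day


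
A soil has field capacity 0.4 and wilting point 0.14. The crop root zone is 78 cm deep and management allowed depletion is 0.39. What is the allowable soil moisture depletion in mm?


SMD = (FC - PWP) * d * MAD * 10
SMD = (0.4 - 0.14) * 78 * 0.39 * 10
SMD = 0.2600 * 78 * 0.39 * 10

79.0920 mm


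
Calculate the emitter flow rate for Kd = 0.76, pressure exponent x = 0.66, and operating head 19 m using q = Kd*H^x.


q = Kd * H^x = 0.76 * 19^0.66 = 0.76 * 6.981960

5.3063 L/h


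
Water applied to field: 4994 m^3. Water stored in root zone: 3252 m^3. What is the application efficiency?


Ea = V_root / V_field * 100 = 3252 / 4994 * 100 = 65.1181%

65.1181 %


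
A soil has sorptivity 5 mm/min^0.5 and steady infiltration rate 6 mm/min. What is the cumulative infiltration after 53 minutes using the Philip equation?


F = S*sqrt(t) + A*t
F = 5*sqrt(53) + 6*53
F = 5*7.280110 + 318

354.4006 mm


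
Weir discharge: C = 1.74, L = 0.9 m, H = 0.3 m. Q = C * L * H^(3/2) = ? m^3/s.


Q = C * L * H^(3/2) = 1.74 * 0.9 * 0.3^1.5 = 1.74 * 0.9 * 0.164317

0.2573 m^3/s


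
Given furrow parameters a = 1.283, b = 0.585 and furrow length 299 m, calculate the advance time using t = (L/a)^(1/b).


t = (L/a)^(1/b)
t = (299/1.283)^(1/0.585)
t = 233.047545^(1/0.585)

11140.7321 min


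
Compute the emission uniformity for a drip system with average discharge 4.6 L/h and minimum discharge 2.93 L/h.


EU = (q_min/q_avg)*100 = (2.93/4.6)*100 = 63.6957%

63.6957 %


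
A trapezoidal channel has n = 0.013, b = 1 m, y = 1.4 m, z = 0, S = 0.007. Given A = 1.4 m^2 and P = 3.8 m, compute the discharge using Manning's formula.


R = A/P = 1.4/3.8 = 0.368421
Q = (1/0.013) * 1.4 * 0.368421^(2/3) * 0.007^0.5

4.6305 m^3/s


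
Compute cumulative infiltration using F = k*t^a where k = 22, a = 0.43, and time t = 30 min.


F = k * t^a = 22 * 30^0.43
F = 22 * 4.316802

94.9696 mm


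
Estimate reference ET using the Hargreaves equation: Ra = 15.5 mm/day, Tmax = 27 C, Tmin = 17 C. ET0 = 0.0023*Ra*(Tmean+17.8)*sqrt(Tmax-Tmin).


Tmean = (Tmax + Tmin)/2 = (27 + 17)/2 = 22.0
ET0 = 0.0023 * 15.5 * (22.0 + 17.8) * sqrt(27 - 17)
ET0 = 0.0023 * 15.5 * 39.8 * 3.162278

4.4869 mm/day


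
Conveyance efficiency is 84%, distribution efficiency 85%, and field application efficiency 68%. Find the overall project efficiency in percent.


Ec = 0.84, Eb = 0.85, Ea = 0.68
E = 0.84 * 0.85 * 0.68 * 100 = 48.5520%

48.5520 %


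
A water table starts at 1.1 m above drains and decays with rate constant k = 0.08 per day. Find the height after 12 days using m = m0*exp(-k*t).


m = m0 * exp(-k*t)
m = 1.1 * exp(-0.08 * 12)
m = 1.1 * exp(-0.9600)

0.4212 m


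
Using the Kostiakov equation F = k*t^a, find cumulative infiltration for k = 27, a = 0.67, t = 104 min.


F = k * t^a = 27 * 104^0.67
F = 27 * 22.460134

606.4236 mm


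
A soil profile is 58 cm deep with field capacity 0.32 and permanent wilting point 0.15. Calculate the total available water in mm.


AWC = (FC - PWP) * d * 10
AWC = (0.32 - 0.15) * 58 * 10
AWC = 0.1700 * 58 * 10

98.6000 mm


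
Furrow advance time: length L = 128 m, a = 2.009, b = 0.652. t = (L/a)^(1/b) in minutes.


t = (L/a)^(1/b)
t = (128/2.009)^(1/0.652)
t = 63.713290^(1/0.652)

585.0918 min


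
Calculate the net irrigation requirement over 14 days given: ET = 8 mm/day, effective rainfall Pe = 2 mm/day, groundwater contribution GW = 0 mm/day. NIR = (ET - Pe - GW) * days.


Daily deficit = ET - Pe - GW = 8 - 2 - 0 = 6 mm/day
NIR = 6 * 14 = 84 mm

84.0000 mm


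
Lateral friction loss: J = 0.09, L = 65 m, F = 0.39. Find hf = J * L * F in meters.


hf = J * L * F = 0.09 * 65 * 0.39 = 2.2815 m

2.2815 m


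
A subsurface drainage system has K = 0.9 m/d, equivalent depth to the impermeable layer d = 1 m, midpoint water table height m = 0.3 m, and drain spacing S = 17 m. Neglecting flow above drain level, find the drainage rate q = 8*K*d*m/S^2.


q = 8*K*d*m/S^2
q = 8*0.9*1*0.3/17^2
q = 2.1600 / 289

0.0075 m/d


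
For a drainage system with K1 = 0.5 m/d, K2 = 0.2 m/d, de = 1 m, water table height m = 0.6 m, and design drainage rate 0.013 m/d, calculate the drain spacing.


S^2 = 8*K2*de*m/q + 4*K1*m^2/q
S^2 = 8*0.2*1*0.6/0.013 + 4*0.5*0.6^2/0.013
S = sqrt(129.2308)

11.3680 m


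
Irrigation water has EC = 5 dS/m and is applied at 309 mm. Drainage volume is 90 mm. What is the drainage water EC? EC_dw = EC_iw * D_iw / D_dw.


EC_dw = EC_iw * D_iw / D_dw
EC_dw = 5 * 309 / 90
EC_dw = 1545 / 90

17.1667 dS/m


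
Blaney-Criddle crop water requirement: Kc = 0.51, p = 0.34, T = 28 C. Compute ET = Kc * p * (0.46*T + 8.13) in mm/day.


ET = Kc * p * (0.46*T + 8.13)
ET = 0.51 * 0.34 * (0.46*28 + 8.13)
ET = 0.51 * 0.34 * 21.0100

3.6431 mm/day


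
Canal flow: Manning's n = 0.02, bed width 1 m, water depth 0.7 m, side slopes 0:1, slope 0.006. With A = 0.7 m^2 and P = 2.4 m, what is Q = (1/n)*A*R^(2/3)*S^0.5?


R = A/P = 0.7/2.4 = 0.291667
Q = (1/0.02) * 0.7 * 0.291667^(2/3) * 0.006^0.5

1.1923 m^3/s


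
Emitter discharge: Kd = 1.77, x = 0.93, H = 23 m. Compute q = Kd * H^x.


q = Kd * H^x = 1.77 * 23^0.93 = 1.77 * 18.467448

32.6874 L/h


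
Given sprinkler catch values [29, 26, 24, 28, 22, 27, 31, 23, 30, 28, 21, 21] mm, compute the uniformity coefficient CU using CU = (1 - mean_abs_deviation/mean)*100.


mean = 25.833333 mm
MAD = 3.027778 mm
CU = (1 - 3.027778/25.833333)*100

88.2796 %


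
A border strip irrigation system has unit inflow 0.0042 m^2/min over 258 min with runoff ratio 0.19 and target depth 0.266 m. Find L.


L = q*t/((1+r)*Z)
L = 0.0042*258/((1+0.19)*0.266)
L = 1.0836/0.31654

3.4233 m


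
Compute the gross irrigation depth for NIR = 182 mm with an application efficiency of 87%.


Ea = 87% = 0.87
GID = NIR / Ea = 182 / 0.87 = 209.1954 mm

209.1954 mm


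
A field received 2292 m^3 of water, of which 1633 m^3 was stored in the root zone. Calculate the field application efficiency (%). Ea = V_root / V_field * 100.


Ea = V_root / V_field * 100 = 1633 / 2292 * 100 = 71.2478%

71.2478 %


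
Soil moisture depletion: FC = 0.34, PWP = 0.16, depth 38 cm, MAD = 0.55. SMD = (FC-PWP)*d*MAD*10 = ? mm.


SMD = (FC - PWP) * d * MAD * 10
SMD = (0.34 - 0.16) * 38 * 0.55 * 10
SMD = 0.1800 * 38 * 0.55 * 10

37.6200 mm


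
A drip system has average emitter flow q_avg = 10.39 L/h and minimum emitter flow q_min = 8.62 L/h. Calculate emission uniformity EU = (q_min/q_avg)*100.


EU = (q_min/q_avg)*100 = (8.62/10.39)*100 = 82.9644%

82.9644 %


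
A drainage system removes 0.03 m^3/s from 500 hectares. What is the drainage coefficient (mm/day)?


DC = Q * 86400 / (A * 10000) * 1000
DC = 0.03 * 86400 / (500 * 10000) * 1000
DC = 2592000.0000 / 5000000

0.5184 mm/day


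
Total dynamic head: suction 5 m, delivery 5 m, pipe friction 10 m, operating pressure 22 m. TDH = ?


TDH = Hs + Hd + hf + Hp = 5 + 5 + 10 + 22 = 42

42 m


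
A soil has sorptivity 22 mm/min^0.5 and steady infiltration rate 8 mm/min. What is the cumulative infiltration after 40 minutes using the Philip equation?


F = S*sqrt(t) + A*t
F = 22*sqrt(40) + 8*40
F = 22*6.324555 + 320

459.1402 mm


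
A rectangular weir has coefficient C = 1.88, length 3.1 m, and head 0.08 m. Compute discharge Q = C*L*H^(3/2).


Q = C * L * H^(3/2) = 1.88 * 3.1 * 0.08^1.5 = 1.88 * 3.1 * 0.022627

0.1319 m^3/s


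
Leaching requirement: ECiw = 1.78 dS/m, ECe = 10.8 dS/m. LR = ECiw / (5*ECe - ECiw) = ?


LR = ECiw / (5*ECe - ECiw)
LR = 1.78 / (5*10.8 - 1.78)
LR = 1.78 / 52.2200

0.0341


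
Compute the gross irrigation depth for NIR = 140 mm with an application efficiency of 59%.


Ea = 59% = 0.59
GID = NIR / Ea = 140 / 0.59 = 237.2881 mm

237.2881 mm


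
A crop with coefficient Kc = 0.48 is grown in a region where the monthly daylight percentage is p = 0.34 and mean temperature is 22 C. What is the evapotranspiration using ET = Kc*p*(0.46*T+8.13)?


ET = Kc * p * (0.46*T + 8.13)
ET = 0.48 * 0.34 * (0.46*22 + 8.13)
ET = 0.48 * 0.34 * 18.2500

2.9784 mm/day


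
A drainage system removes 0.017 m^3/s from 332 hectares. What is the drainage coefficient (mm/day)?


DC = Q * 86400 / (A * 10000) * 1000
DC = 0.017 * 86400 / (332 * 10000) * 1000
DC = 1468800.0000 / 3320000

0.4424 mm/day


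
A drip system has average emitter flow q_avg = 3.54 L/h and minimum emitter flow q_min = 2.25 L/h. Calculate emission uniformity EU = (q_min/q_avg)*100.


EU = (q_min/q_avg)*100 = (2.25/3.54)*100 = 63.5593%

63.5593 %


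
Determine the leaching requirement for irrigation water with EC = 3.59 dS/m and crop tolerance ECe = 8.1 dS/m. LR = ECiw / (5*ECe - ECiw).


LR = ECiw / (5*ECe - ECiw)
LR = 3.59 / (5*8.1 - 3.59)
LR = 3.59 / 36.9100

0.0973


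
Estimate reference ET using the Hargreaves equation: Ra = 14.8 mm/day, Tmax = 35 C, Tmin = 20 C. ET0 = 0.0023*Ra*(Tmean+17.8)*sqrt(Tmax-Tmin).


Tmean = (Tmax + Tmin)/2 = (35 + 20)/2 = 27.5
ET0 = 0.0023 * 14.8 * (27.5 + 17.8) * sqrt(35 - 20)
ET0 = 0.0023 * 14.8 * 45.3 * 3.872983

5.9722 mm/day


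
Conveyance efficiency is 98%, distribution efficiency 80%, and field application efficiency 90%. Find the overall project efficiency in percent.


Ec = 0.98, Eb = 0.8, Ea = 0.9
E = 0.98 * 0.8 * 0.9 * 100 = 70.5600%

70.5600 %


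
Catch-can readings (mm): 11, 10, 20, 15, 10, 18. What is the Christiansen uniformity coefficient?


mean = 14.000000 mm
MAD = 3.666667 mm
CU = (1 - 3.666667/14.000000)*100

73.8095 %


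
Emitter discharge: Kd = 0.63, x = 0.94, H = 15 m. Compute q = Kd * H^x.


q = Kd * H^x = 0.63 * 15^0.94 = 0.63 * 12.750458

8.0328 L/h


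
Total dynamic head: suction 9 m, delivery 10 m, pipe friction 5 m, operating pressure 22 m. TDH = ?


TDH = Hs + Hd + hf + Hp = 9 + 10 + 5 + 22 = 46

46 m


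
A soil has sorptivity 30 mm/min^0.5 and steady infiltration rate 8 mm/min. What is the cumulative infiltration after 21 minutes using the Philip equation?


F = S*sqrt(t) + A*t
F = 30*sqrt(21) + 8*21
F = 30*4.582576 + 168

305.4773 mm


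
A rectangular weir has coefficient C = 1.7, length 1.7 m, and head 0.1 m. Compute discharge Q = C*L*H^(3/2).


Q = C * L * H^(3/2) = 1.7 * 1.7 * 0.1^1.5 = 1.7 * 1.7 * 0.031623

0.0914 m^3/s


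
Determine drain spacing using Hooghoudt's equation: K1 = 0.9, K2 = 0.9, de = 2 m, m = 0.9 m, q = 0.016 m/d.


S^2 = 8*K2*de*m/q + 4*K1*m^2/q
S^2 = 8*0.9*2*0.9/0.016 + 4*0.9*0.9^2/0.016
S = sqrt(992.2500)

31.5000 m


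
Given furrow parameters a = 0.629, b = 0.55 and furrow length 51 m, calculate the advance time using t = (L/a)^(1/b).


t = (L/a)^(1/b)
t = (51/0.629)^(1/0.55)
t = 81.081081^(1/0.55)

2956.3972 min


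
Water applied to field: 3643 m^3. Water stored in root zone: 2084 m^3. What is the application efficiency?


Ea = V_root / V_field * 100 = 2084 / 3643 * 100 = 57.2056%

57.2056 %


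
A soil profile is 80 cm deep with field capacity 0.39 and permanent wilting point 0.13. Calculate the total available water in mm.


AWC = (FC - PWP) * d * 10
AWC = (0.39 - 0.13) * 80 * 10
AWC = 0.2600 * 80 * 10

208.0000 mm


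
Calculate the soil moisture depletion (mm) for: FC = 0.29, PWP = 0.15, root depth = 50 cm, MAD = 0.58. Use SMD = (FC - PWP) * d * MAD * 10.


SMD = (FC - PWP) * d * MAD * 10
SMD = (0.29 - 0.15) * 50 * 0.58 * 10
SMD = 0.1400 * 50 * 0.58 * 10

40.6000 mm


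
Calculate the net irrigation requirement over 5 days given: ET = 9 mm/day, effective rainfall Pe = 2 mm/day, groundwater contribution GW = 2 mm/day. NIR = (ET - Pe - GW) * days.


Daily deficit = ET - Pe - GW = 9 - 2 - 2 = 5 mm/day
NIR = 5 * 5 = 25 mm

25.0000 mm


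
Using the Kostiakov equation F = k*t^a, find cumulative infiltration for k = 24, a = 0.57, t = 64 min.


F = k * t^a = 24 * 64^0.57
F = 24 * 10.703420

256.8821 mm


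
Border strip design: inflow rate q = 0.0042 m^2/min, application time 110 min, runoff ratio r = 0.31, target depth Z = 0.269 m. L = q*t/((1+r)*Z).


L = q*t/((1+r)*Z)
L = 0.0042*110/((1+0.31)*0.269)
L = 0.462/0.35239

1.3110 m


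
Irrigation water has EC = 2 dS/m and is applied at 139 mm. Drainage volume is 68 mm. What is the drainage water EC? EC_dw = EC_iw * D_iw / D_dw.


EC_dw = EC_iw * D_iw / D_dw
EC_dw = 2 * 139 / 68
EC_dw = 278 / 68

4.0882 dS/m


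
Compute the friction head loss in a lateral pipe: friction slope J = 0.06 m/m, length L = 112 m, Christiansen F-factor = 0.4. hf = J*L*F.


hf = J * L * F = 0.06 * 112 * 0.4 = 2.6880 m

2.6880 m


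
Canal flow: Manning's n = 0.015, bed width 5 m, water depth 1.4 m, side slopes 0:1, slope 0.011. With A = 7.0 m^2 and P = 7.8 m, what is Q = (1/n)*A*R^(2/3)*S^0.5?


R = A/P = 7.0/7.8 = 0.897436
Q = (1/0.015) * 7.0 * 0.897436^(2/3) * 0.011^0.5

45.5378 m^3/s


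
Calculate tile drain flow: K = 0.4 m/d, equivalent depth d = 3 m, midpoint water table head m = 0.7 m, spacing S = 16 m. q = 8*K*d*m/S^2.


q = 8*K*d*m/S^2
q = 8*0.4*3*0.7/16^2
q = 6.7200 / 256

0.0263 m/d


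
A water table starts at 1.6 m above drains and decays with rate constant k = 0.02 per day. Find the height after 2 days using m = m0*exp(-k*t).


m = m0 * exp(-k*t)
m = 1.6 * exp(-0.02 * 2)
m = 1.6 * exp(-0.0400)

1.5373 m


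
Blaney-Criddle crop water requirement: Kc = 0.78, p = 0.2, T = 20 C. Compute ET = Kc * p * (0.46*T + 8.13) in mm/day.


ET = Kc * p * (0.46*T + 8.13)
ET = 0.78 * 0.2 * (0.46*20 + 8.13)
ET = 0.78 * 0.2 * 17.3300

2.7035 mm/day


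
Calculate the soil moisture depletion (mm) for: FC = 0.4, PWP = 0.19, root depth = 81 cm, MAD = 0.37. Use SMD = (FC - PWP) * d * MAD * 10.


SMD = (FC - PWP) * d * MAD * 10
SMD = (0.4 - 0.19) * 81 * 0.37 * 10
SMD = 0.2100 * 81 * 0.37 * 10

62.9370 mm


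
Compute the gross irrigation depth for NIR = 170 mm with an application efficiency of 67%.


Ea = 67% = 0.67
GID = NIR / Ea = 170 / 0.67 = 253.7313 mm

253.7313 mm


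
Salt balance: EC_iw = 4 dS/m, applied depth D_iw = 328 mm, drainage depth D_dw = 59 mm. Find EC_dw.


EC_dw = EC_iw * D_iw / D_dw
EC_dw = 4 * 328 / 59
EC_dw = 1312 / 59

22.2373 dS/m


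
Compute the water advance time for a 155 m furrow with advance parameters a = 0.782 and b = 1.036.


t = (L/a)^(1/b)
t = (155/0.782)^(1/1.036)
t = 198.209719^(1/1.036)

164.9309 min


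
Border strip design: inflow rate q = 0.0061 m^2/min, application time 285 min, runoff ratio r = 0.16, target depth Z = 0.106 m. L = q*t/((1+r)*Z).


L = q*t/((1+r)*Z)
L = 0.0061*285/((1+0.16)*0.106)
L = 1.7385/0.12296

14.1387 m


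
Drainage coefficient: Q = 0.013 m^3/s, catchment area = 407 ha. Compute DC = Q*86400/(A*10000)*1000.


DC = Q * 86400 / (A * 10000) * 1000
DC = 0.013 * 86400 / (407 * 10000) * 1000
DC = 1123200.0000 / 4070000

0.2760 mm/day


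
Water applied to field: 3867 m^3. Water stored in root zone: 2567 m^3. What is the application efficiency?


Ea = V_root / V_field * 100 = 2567 / 3867 * 100 = 66.3822%

66.3822 %


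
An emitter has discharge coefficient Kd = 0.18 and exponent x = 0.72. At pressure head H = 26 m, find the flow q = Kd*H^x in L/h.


q = Kd * H^x = 0.18 * 26^0.72 = 0.18 * 10.441931

1.8795 L/h


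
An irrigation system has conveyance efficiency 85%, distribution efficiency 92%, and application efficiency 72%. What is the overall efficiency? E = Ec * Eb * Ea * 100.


Ec = 0.85, Eb = 0.92, Ea = 0.72
E = 0.85 * 0.92 * 0.72 * 100 = 56.3040%

56.3040 %


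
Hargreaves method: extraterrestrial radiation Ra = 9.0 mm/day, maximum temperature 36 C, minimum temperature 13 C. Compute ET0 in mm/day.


Tmean = (Tmax + Tmin)/2 = (36 + 13)/2 = 24.5
ET0 = 0.0023 * 9.0 * (24.5 + 17.8) * sqrt(36 - 13)
ET0 = 0.0023 * 9.0 * 42.3 * 4.795832

4.1993 mm/day


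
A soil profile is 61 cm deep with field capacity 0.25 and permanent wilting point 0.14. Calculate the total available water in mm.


AWC = (FC - PWP) * d * 10
AWC = (0.25 - 0.14) * 61 * 10
AWC = 0.1100 * 61 * 10

67.1000 mm


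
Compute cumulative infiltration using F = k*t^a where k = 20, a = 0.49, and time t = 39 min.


F = k * t^a = 20 * 39^0.49
F = 20 * 6.020349

120.4070 mm


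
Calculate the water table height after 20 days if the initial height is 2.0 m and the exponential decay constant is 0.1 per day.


m = m0 * exp(-k*t)
m = 2.0 * exp(-0.1 * 20)
m = 2.0 * exp(-2.0000)

0.2707 m


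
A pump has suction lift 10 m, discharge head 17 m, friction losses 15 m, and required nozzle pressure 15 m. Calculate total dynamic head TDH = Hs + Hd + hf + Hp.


TDH = Hs + Hd + hf + Hp = 10 + 17 + 15 + 15 = 57

57 m


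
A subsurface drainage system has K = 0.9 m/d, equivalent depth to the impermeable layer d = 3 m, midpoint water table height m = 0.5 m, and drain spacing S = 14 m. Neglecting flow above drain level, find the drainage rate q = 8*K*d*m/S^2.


q = 8*K*d*m/S^2
q = 8*0.9*3*0.5/14^2
q = 10.8000 / 196

0.0551 m/d


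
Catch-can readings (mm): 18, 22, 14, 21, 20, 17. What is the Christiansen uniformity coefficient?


mean = 18.666667 mm
MAD = 2.333333 mm
CU = (1 - 2.333333/18.666667)*100

87.5000 %


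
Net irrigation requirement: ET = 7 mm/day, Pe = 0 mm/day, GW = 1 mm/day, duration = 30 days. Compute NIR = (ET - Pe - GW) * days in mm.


Daily deficit = ET - Pe - GW = 7 - 0 - 1 = 6 mm/day
NIR = 6 * 30 = 180 mm

180.0000 mm


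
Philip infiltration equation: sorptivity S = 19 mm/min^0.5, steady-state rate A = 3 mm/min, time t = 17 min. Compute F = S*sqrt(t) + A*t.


F = S*sqrt(t) + A*t
F = 19*sqrt(17) + 3*17
F = 19*4.123106 + 51

129.3390 mm


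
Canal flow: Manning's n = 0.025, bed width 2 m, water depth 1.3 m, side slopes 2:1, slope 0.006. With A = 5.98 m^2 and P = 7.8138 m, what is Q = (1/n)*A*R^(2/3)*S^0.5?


R = A/P = 5.98/7.8138 = 0.765313
Q = (1/0.025) * 5.98 * 0.765313^(2/3) * 0.006^0.5

15.5023 m^3/s


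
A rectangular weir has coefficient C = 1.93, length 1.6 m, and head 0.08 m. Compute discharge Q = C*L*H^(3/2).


Q = C * L * H^(3/2) = 1.93 * 1.6 * 0.08^1.5 = 1.93 * 1.6 * 0.022627

0.0699 m^3/s


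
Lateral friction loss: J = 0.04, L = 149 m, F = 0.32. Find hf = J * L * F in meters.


hf = J * L * F = 0.04 * 149 * 0.32 = 1.9072 m

1.9072 m


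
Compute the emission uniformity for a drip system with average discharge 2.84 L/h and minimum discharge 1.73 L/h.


EU = (q_min/q_avg)*100 = (1.73/2.84)*100 = 60.9155%

60.9155 %


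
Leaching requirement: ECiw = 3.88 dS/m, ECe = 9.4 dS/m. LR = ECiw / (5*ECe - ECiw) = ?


LR = ECiw / (5*ECe - ECiw)
LR = 3.88 / (5*9.4 - 3.88)
LR = 3.88 / 43.1200

0.0900


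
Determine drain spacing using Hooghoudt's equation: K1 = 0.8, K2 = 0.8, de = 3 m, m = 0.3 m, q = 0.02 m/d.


S^2 = 8*K2*de*m/q + 4*K1*m^2/q
S^2 = 8*0.8*3*0.3/0.02 + 4*0.8*0.3^2/0.02
S = sqrt(302.4000)

17.3897 m


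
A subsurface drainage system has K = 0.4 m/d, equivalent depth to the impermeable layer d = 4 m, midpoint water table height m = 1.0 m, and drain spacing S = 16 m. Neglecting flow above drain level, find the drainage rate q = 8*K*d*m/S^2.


q = 8*K*d*m/S^2
q = 8*0.4*4*1.0/16^2
q = 12.8000 / 256

0.0500 m/d


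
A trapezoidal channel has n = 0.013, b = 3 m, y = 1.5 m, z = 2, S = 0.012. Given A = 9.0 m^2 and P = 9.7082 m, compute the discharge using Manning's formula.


R = A/P = 9.0/9.7082 = 0.927051
Q = (1/0.013) * 9.0 * 0.927051^(2/3) * 0.012^0.5

72.1039 m^3/s


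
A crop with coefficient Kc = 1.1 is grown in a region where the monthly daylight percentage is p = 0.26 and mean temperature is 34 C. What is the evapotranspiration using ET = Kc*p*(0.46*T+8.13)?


ET = Kc * p * (0.46*T + 8.13)
ET = 1.1 * 0.26 * (0.46*34 + 8.13)
ET = 1.1 * 0.26 * 23.7700

6.7982 mm/day


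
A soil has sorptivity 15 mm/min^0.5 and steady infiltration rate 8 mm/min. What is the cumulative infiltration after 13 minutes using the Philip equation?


F = S*sqrt(t) + A*t
F = 15*sqrt(13) + 8*13
F = 15*3.605551 + 104

158.0833 mm


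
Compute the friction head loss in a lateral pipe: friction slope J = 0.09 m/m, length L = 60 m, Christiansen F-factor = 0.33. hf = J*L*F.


hf = J * L * F = 0.09 * 60 * 0.33 = 1.7820 m

1.7820 m


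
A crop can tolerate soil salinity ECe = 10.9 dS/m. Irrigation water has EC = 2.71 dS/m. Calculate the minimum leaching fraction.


LR = ECiw / (5*ECe - ECiw)
LR = 2.71 / (5*10.9 - 2.71)
LR = 2.71 / 51.7900

0.0523


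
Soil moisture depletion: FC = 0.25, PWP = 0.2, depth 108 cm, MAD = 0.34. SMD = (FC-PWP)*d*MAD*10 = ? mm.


SMD = (FC - PWP) * d * MAD * 10
SMD = (0.25 - 0.2) * 108 * 0.34 * 10
SMD = 0.0500 * 108 * 0.34 * 10

18.3600 mm


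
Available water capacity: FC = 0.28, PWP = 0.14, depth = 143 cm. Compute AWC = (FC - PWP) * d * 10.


AWC = (FC - PWP) * d * 10
AWC = (0.28 - 0.14) * 143 * 10
AWC = 0.1400 * 143 * 10

200.2000 mm


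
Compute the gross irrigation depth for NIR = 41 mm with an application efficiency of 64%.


Ea = 64% = 0.64
GID = NIR / Ea = 41 / 0.64 = 64.0625 mm

64.0625 mm


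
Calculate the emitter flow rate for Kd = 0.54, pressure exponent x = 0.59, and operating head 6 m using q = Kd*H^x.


q = Kd * H^x = 0.54 * 6^0.59 = 0.54 * 2.878122

1.5542 L/h


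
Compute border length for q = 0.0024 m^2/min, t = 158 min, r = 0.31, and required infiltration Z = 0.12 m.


L = q*t/((1+r)*Z)
L = 0.0024*158/((1+0.31)*0.12)
L = 0.3792/0.1572

2.4122 m


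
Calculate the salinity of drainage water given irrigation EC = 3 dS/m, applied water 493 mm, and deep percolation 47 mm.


EC_dw = EC_iw * D_iw / D_dw
EC_dw = 3 * 493 / 47
EC_dw = 1479 / 47

31.4681 dS/m


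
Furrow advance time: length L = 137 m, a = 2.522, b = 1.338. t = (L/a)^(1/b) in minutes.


t = (L/a)^(1/b)
t = (137/2.522)^(1/1.338)
t = 54.321967^(1/1.338)

19.8013 min


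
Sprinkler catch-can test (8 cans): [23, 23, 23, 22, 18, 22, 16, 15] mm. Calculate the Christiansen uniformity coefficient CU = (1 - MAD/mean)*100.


mean = 20.250000 mm
MAD = 2.937500 mm
CU = (1 - 2.937500/20.250000)*100

85.4938 %


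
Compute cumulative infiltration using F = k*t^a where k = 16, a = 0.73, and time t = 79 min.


F = k * t^a = 16 * 79^0.73
F = 16 * 24.281068

388.4971 mm


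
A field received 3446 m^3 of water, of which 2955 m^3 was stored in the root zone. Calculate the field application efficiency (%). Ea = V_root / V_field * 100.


Ea = V_root / V_field * 100 = 2955 / 3446 * 100 = 85.7516%

85.7516 %


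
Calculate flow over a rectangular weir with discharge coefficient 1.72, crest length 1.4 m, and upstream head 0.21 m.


Q = C * L * H^(3/2) = 1.72 * 1.4 * 0.21^1.5 = 1.72 * 1.4 * 0.096234

0.2317 m^3/s


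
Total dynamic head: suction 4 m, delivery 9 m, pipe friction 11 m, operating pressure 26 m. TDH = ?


TDH = Hs + Hd + hf + Hp = 4 + 9 + 11 + 26 = 50

50 m


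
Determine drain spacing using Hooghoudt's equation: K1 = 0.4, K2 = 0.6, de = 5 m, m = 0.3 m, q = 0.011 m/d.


S^2 = 8*K2*de*m/q + 4*K1*m^2/q
S^2 = 8*0.6*5*0.3/0.011 + 4*0.4*0.3^2/0.011
S = sqrt(667.6364)

25.8387 m


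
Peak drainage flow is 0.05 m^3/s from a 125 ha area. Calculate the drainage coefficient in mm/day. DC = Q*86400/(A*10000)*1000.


DC = Q * 86400 / (A * 10000) * 1000
DC = 0.05 * 86400 / (125 * 10000) * 1000
DC = 4320000.0000 / 1250000

3.4560 mm/day


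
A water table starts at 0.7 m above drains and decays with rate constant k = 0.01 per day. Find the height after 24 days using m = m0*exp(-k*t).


m = m0 * exp(-k*t)
m = 0.7 * exp(-0.01 * 24)
m = 0.7 * exp(-0.2400)

0.5506 m


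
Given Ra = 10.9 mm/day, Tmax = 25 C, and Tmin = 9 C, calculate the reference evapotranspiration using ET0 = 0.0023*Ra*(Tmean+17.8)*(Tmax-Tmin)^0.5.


Tmean = (Tmax + Tmin)/2 = (25 + 9)/2 = 17.0
ET0 = 0.0023 * 10.9 * (17.0 + 17.8) * sqrt(25 - 9)
ET0 = 0.0023 * 10.9 * 34.8 * 4.000000

3.4897 mm/day


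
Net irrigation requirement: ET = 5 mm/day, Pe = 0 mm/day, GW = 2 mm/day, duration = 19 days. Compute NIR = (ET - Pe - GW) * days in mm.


Daily deficit = ET - Pe - GW = 5 - 0 - 2 = 3 mm/day
NIR = 3 * 19 = 57 mm

57.0000 mm


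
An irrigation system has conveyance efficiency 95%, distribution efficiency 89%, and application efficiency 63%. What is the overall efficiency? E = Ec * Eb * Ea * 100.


Ec = 0.95, Eb = 0.89, Ea = 0.63
E = 0.95 * 0.89 * 0.63 * 100 = 53.2665%

53.2665 %


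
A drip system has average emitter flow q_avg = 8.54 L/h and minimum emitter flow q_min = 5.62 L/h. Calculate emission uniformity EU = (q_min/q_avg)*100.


EU = (q_min/q_avg)*100 = (5.62/8.54)*100 = 65.8080%

65.8080 %


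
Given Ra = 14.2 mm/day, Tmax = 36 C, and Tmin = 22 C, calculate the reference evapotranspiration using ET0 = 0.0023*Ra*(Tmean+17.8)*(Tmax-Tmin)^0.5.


Tmean = (Tmax + Tmin)/2 = (36 + 22)/2 = 29.0
ET0 = 0.0023 * 14.2 * (29.0 + 17.8) * sqrt(36 - 22)
ET0 = 0.0023 * 14.2 * 46.8 * 3.741657

5.7191 mm/day


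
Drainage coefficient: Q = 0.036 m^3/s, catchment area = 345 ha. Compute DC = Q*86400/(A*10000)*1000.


DC = Q * 86400 / (A * 10000) * 1000
DC = 0.036 * 86400 / (345 * 10000) * 1000
DC = 3110400.0000 / 3450000

0.9016 mm/day


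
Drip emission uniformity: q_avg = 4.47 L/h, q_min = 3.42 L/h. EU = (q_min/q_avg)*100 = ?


EU = (q_min/q_avg)*100 = (3.42/4.47)*100 = 76.5101%

76.5101 %


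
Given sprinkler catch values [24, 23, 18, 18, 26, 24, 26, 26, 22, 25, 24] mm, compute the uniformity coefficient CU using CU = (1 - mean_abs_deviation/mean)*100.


mean = 23.272727 mm
MAD = 2.198347 mm
CU = (1 - 2.198347/23.272727)*100

90.5540 %


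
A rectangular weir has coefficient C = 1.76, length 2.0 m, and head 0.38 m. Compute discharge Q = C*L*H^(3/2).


Q = C * L * H^(3/2) = 1.76 * 2.0 * 0.38^1.5 = 1.76 * 2.0 * 0.234248

0.8246 m^3/s


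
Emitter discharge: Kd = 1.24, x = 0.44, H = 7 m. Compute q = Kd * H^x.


q = Kd * H^x = 1.24 * 7^0.44 = 1.24 * 2.354199

2.9192 L/h


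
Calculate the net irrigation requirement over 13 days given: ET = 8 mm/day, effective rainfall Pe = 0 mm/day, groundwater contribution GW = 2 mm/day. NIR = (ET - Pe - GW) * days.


Daily deficit = ET - Pe - GW = 8 - 0 - 2 = 6 mm/day
NIR = 6 * 13 = 78 mm

78.0000 mm


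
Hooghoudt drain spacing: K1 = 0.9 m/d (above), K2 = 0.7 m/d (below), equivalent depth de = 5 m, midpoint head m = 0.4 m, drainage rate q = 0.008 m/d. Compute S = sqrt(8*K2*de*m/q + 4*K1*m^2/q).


S^2 = 8*K2*de*m/q + 4*K1*m^2/q
S^2 = 8*0.7*5*0.4/0.008 + 4*0.9*0.4^2/0.008
S = sqrt(1472.0000)

38.3667 m


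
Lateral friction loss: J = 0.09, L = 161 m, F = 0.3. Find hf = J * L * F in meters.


hf = J * L * F = 0.09 * 161 * 0.3 = 4.3470 m

4.3470 m


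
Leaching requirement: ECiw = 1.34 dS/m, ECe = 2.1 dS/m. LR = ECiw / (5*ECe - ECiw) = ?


LR = ECiw / (5*ECe - ECiw)
LR = 1.34 / (5*2.1 - 1.34)
LR = 1.34 / 9.1600

0.1463


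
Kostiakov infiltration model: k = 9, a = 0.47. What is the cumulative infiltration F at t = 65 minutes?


F = k * t^a = 9 * 65^0.47
F = 9 * 7.113270

64.0194 mm


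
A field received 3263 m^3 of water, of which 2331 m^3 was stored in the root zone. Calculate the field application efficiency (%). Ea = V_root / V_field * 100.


Ea = V_root / V_field * 100 = 2331 / 3263 * 100 = 71.4373%

71.4373 %


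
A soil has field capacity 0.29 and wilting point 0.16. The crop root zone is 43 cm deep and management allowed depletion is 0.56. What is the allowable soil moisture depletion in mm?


SMD = (FC - PWP) * d * MAD * 10
SMD = (0.29 - 0.16) * 43 * 0.56 * 10
SMD = 0.1300 * 43 * 0.56 * 10

31.3040 mm


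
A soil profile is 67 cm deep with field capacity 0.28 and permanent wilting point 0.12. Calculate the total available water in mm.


AWC = (FC - PWP) * d * 10
AWC = (0.28 - 0.12) * 67 * 10
AWC = 0.1600 * 67 * 10

107.2000 mm


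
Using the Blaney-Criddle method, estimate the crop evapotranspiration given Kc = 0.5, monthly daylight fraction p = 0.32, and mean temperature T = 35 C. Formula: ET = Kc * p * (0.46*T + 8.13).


ET = Kc * p * (0.46*T + 8.13)
ET = 0.5 * 0.32 * (0.46*35 + 8.13)
ET = 0.5 * 0.32 * 24.2300

3.8768 mm/day


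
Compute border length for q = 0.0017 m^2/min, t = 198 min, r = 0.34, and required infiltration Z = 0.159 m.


L = q*t/((1+r)*Z)
L = 0.0017*198/((1+0.34)*0.159)
L = 0.3366/0.21306

1.5798 m
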